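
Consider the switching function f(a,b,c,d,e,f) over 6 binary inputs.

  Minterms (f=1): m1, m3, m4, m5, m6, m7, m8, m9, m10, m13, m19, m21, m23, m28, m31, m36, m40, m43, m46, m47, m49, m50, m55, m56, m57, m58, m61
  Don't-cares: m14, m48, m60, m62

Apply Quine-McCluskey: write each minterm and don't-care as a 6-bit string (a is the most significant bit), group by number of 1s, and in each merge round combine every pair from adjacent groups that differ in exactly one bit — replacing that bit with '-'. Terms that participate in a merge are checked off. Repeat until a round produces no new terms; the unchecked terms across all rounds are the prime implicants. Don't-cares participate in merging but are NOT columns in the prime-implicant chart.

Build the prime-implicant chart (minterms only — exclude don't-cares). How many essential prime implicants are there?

11

[col 0] 000001*, 000011*, 000100*, 000101*, 000110*, 000111*, 001000*, 001001*, 001010*, 001101*, 001110*, 010011*, 010101*, 010111*, 011100*, 011111*, 100100*, 101000*, 101011*, 101110*, 101111*, 110000*, 110001*, 110010*, 110111*, 111000*, 111001*, 111010*, 111100*, 111101*, 111110*
[col 1] -00100, -01000, -01110, -10111, -11100, 0-0011*, 0-0101*, 0-0111*, 00-001*, 00-101*, 00-110, 000-01*, 000-11*, 0000-1*, 0001-0*, 0001-1*, 00010-*, 00011-*, 001-01*, 001-10, 0010-0, 00100-, 01-111, 010-11*, 0101-1*, 1-1000, 1-1110, 101-11, 10111-, 11-000*, 11-001*, 11-010*, 1100-0*, 11000-*, 111-00*, 111-01*, 111-10*, 1110-0*, 11100-*, 1111-0*, 11110-*
[col 2] 0-0-11, 0-01-1, 00--01, 000--1, 0001--, 11-0-0, 11-00-, 111--0, 111-0-
Prime implicants: -00100, -01000, -01110, -10111, -11100, 0-0-11, 0-01-1, 00--01, 00-110, 000--1, 0001--, 001-10, 0010-0, 00100-, 01-111, 1-1000, 1-1110, 101-11, 10111-, 11-0-0, 11-00-, 111--0, 111-0-
PI chart (minterm → PIs covering it):
  1 | 00--01,000--1
  3 | 0-0-11,000--1
  4 | -00100,0001--
  5 | 0-01-1,00--01,000--1,0001--
  6 | 00-110,0001--
  7 | 0-0-11,0-01-1,000--1,0001--
  8 | -01000,0010-0,00100-
  9 | 00--01,00100-
  10 | 001-10,0010-0
  13 | 00--01  (sole → essential)
  19 | 0-0-11  (sole → essential)
  21 | 0-01-1  (sole → essential)
  23 | -10111,0-0-11,0-01-1,01-111
  28 | -11100  (sole → essential)
  31 | 01-111  (sole → essential)
  36 | -00100  (sole → essential)
  40 | -01000,1-1000
  43 | 101-11  (sole → essential)
  46 | -01110,1-1110,10111-
  47 | 101-11,10111-
  49 | 11-00-  (sole → essential)
  50 | 11-0-0  (sole → essential)
  55 | -10111  (sole → essential)
  56 | 1-1000,11-0-0,11-00-,111--0,111-0-
  57 | 11-00-,111-0-
  58 | 11-0-0,111--0
  61 | 111-0-  (sole → essential)
Essential prime implicants: -00100, -10111, -11100, 0-0-11, 0-01-1, 00--01, 01-111, 101-11, 11-0-0, 11-00-, 111-0-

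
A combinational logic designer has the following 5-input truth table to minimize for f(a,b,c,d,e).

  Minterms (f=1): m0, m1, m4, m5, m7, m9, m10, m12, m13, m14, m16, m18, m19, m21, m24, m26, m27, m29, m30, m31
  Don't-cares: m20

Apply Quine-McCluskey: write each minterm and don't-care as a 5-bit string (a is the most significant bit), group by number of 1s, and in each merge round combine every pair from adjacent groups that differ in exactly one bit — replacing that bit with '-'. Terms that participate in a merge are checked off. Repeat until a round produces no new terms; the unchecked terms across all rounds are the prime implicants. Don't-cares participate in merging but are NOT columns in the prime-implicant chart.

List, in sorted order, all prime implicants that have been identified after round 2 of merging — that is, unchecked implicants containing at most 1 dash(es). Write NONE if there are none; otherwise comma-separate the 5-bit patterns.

Round 0: 00000✓ 00001✓ 00100✓ 00101✓ 00111✓ 01001✓ 01010✓ 01100✓ 01101✓ 01110✓ 10000✓ 10010✓ 10011✓ 10100✓ 10101✓ 11000✓ 11010✓ 11011✓ 11101✓ 11110✓ 11111✓
Round 1: -0000✓ -0100✓ -0101✓ -1010✓ -1101✓ -1110✓ 0-001✓ 0-100✓ 0-101✓ 00-00✓ 00-01✓ 0000-✓ 001-1 0010-✓ 01-01✓ 01-10✓ 011-0 0110-✓ 1-000✓ 1-010✓ 1-011✓ 1-101✓ 10-00✓ 100-0✓ 1001-✓ 1010-✓ 11-10✓ 11-11✓ 110-0✓ 1101-✓ 111-1 1111-✓
Round 2: --101 -0-00 -010- -1-10 0--01 0-10- 00-0- 1-0-0 1-01- 11-1-
PIs = {--101, -0-00, -010-, -1-10, 0--01, 0-10-, 00-0-, 001-1, 011-0, 1-0-0, 1-01-, 11-1-, 111-1}

001-1, 011-0, 111-1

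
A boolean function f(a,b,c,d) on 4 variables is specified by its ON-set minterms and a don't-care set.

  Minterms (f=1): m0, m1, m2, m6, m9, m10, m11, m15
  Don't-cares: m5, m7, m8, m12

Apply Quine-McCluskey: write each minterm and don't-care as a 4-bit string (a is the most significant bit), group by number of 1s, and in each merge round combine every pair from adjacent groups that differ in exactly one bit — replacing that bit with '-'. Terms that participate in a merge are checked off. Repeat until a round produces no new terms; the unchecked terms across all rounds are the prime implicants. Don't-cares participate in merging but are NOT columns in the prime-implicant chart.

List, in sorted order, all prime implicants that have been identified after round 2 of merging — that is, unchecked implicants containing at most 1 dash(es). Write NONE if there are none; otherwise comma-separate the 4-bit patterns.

-111, 0-01, 0-10, 01-1, 011-, 1-00, 1-11

[col 0] 0000*, 0001*, 0010*, 0101*, 0110*, 0111*, 1000*, 1001*, 1010*, 1011*, 1100*, 1111*
[col 1] -000*, -001*, -010*, -111, 0-01, 0-10, 00-0*, 000-*, 01-1, 011-, 1-00, 1-11, 10-0*, 10-1*, 100-*, 101-*
[col 2] -0-0, -00-, 10--
Prime implicants: -0-0, -00-, -111, 0-01, 0-10, 01-1, 011-, 1-00, 1-11, 10--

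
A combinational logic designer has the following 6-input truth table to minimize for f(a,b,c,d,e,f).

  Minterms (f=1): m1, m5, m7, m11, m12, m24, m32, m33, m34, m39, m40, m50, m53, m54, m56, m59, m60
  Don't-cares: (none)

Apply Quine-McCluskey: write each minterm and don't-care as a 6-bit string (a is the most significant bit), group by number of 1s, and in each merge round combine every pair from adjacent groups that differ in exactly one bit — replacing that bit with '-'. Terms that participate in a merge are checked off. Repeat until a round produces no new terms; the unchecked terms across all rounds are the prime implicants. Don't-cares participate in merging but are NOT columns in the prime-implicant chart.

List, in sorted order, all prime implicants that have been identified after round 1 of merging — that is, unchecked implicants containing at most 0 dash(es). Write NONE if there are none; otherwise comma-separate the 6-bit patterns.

Round 0: 000001✓ 000101✓ 000111✓ 001011 001100 011000✓ 100000✓ 100001✓ 100010✓ 100111✓ 101000✓ 110010✓ 110101 110110✓ 111000✓ 111011 111100✓
Round 1: -00001 -00111 -11000 000-01 0001-1 1-0010 1-1000 10-000 1000-0 10000- 110-10 111-00
PIs = {-00001, -00111, -11000, 000-01, 0001-1, 001011, 001100, 1-0010, 1-1000, 10-000, 1000-0, 10000-, 110-10, 110101, 111-00, 111011}

001011, 001100, 110101, 111011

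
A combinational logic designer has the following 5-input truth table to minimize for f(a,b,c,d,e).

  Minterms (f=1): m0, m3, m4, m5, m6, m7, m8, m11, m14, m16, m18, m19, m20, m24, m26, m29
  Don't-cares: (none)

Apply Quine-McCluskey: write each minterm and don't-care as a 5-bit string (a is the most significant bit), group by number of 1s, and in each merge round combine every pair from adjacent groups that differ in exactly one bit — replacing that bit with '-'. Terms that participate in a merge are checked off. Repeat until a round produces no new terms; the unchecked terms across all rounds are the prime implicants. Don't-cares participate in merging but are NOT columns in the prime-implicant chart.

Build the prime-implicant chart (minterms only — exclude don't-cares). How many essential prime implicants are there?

Round 0: 00000✓ 00011✓ 00100✓ 00101✓ 00110✓ 00111✓ 01000✓ 01011✓ 01110✓ 10000✓ 10010✓ 10011✓ 10100✓ 11000✓ 11010✓ 11101
Round 1: -0000✓ -0011 -0100✓ -1000✓ 0-000✓ 0-011 0-110 00-00✓ 00-11 001-0✓ 001-1✓ 0010-✓ 0011-✓ 1-000✓ 1-010✓ 10-00✓ 100-0✓ 1001- 110-0✓
Round 2: --000 -0-00 001-- 1-0-0
PIs = {--000, -0-00, -0011, 0-011, 0-110, 00-11, 001--, 1-0-0, 1001-, 11101}
Coverage chart:
  m0: --000,-0-00
  m3: -0011,0-011,00-11
  m4: -0-00,001--
  m5: 001-- ←essential
  m6: 0-110,001--
  m7: 00-11,001--
  m8: --000 ←essential
  m11: 0-011 ←essential
  m14: 0-110 ←essential
  m16: --000,-0-00,1-0-0
  m18: 1-0-0,1001-
  m19: -0011,1001-
  m20: -0-00 ←essential
  m24: --000,1-0-0
  m26: 1-0-0 ←essential
  m29: 11101 ←essential
Essential: --000, -0-00, 0-011, 0-110, 001--, 1-0-0, 11101

7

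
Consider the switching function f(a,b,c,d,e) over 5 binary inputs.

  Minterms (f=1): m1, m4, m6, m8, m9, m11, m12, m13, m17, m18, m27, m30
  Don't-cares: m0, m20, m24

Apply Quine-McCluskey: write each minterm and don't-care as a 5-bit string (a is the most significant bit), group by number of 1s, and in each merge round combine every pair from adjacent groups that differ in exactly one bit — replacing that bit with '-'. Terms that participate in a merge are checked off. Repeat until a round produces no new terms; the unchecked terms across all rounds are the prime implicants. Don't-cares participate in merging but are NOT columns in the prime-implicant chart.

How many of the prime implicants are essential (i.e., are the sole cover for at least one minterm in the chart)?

6

Round 0: 00000✓ 00001✓ 00100✓ 00110✓ 01000✓ 01001✓ 01011✓ 01100✓ 01101✓ 10001✓ 10010 10100✓ 11000✓ 11011✓ 11110
Round 1: -0001 -0100 -1000 -1011 0-000✓ 0-001✓ 0-100✓ 00-00✓ 0000-✓ 001-0 01-00✓ 01-01✓ 010-1 0100-✓ 0110-✓
Round 2: 0--00 0-00- 01-0-
PIs = {-0001, -0100, -1000, -1011, 0--00, 0-00-, 001-0, 01-0-, 010-1, 10010, 11110}
Coverage chart:
  m1: -0001,0-00-
  m4: -0100,0--00,001-0
  m6: 001-0 ←essential
  m8: -1000,0--00,0-00-,01-0-
  m9: 0-00-,01-0-,010-1
  m11: -1011,010-1
  m12: 0--00,01-0-
  m13: 01-0- ←essential
  m17: -0001 ←essential
  m18: 10010 ←essential
  m27: -1011 ←essential
  m30: 11110 ←essential
Essential: -0001, -1011, 001-0, 01-0-, 10010, 11110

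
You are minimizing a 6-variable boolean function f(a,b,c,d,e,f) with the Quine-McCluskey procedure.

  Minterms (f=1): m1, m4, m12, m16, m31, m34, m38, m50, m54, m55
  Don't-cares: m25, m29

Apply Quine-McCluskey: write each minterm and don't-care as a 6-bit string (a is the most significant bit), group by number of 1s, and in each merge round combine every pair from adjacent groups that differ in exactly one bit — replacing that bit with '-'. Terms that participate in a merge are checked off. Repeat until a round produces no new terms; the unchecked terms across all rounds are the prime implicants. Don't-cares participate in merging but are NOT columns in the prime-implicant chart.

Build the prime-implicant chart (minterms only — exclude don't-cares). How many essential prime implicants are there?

Round 0: 000001 000100✓ 001100✓ 010000 011001✓ 011101✓ 011111✓ 100010✓ 100110✓ 110010✓ 110110✓ 110111✓
Round 1: 00-100 011-01 0111-1 1-0010✓ 1-0110✓ 100-10✓ 110-10✓ 11011-
Round 2: 1-0-10
PIs = {00-100, 000001, 010000, 011-01, 0111-1, 1-0-10, 11011-}
Coverage chart:
  m1: 000001 ←essential
  m4: 00-100 ←essential
  m12: 00-100 ←essential
  m16: 010000 ←essential
  m31: 0111-1 ←essential
  m34: 1-0-10 ←essential
  m38: 1-0-10 ←essential
  m50: 1-0-10 ←essential
  m54: 1-0-10,11011-
  m55: 11011- ←essential
Essential: 00-100, 000001, 010000, 0111-1, 1-0-10, 11011-

6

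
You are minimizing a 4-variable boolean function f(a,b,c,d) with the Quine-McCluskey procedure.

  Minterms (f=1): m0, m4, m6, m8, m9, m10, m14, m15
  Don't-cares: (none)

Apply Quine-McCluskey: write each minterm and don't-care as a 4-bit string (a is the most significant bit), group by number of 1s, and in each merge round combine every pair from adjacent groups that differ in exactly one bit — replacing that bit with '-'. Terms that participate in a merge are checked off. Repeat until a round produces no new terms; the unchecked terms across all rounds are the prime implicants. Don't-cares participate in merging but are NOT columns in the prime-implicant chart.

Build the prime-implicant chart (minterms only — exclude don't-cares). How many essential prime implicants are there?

2

size-2^0 implicants → 0000(✓)  0100(✓)  0110(✓)  1000(✓)  1001(✓)  1010(✓)  1110(✓)  1111(✓)
size-2^1 implicants → -000  -110  0-00  01-0  1-10  10-0  100-  111-
Unchecked terms (primes): -000, -110, 0-00, 01-0, 1-10, 10-0, 100-, 111-
Minterm coverage:
  m0 ⊆ -000,0-00
  m4 ⊆ 0-00,01-0
  m6 ⊆ -110,01-0
  m8 ⊆ -000,10-0,100-
  m9 ⊆ 100- [E]
  m10 ⊆ 1-10,10-0
  m14 ⊆ -110,1-10,111-
  m15 ⊆ 111- [E]
E = {100-, 111-}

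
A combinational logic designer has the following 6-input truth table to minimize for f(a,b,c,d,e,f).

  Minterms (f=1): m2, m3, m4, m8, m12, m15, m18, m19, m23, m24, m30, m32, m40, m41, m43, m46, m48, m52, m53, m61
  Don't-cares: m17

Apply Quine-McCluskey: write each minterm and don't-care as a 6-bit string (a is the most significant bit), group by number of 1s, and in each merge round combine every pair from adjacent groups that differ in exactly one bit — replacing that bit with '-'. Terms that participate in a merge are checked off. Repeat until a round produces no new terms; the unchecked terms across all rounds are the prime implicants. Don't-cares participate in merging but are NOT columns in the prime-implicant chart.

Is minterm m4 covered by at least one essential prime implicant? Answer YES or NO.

YES

Round 0: 000010✓ 000011✓ 000100✓ 001000✓ 001100✓ 001111 010001✓ 010010✓ 010011✓ 010111✓ 011000✓ 011110 100000✓ 101000✓ 101001✓ 101011✓ 101110 110000✓ 110100✓ 110101✓ 111101✓
Round 1: -01000 0-0010✓ 0-0011✓ 0-1000 00-100 00001-✓ 001-00 010-11 0100-1 01001-✓ 1-0000 10-000 1010-1 10100- 11-101 110-00 11010-
Round 2: 0-001-
PIs = {-01000, 0-001-, 0-1000, 00-100, 001-00, 001111, 010-11, 0100-1, 011110, 1-0000, 10-000, 1010-1, 10100-, 101110, 11-101, 110-00, 11010-}
Coverage chart:
  m2: 0-001- ←essential
  m3: 0-001- ←essential
  m4: 00-100 ←essential
  m8: -01000,0-1000,001-00
  m12: 00-100,001-00
  m15: 001111 ←essential
  m18: 0-001- ←essential
  m19: 0-001-,010-11,0100-1
  m23: 010-11 ←essential
  m24: 0-1000 ←essential
  m30: 011110 ←essential
  m32: 1-0000,10-000
  m40: -01000,10-000,10100-
  m41: 1010-1,10100-
  m43: 1010-1 ←essential
  m46: 101110 ←essential
  m48: 1-0000,110-00
  m52: 110-00,11010-
  m53: 11-101,11010-
  m61: 11-101 ←essential
Essential: 0-001-, 0-1000, 00-100, 001111, 010-11, 011110, 1010-1, 101110, 11-101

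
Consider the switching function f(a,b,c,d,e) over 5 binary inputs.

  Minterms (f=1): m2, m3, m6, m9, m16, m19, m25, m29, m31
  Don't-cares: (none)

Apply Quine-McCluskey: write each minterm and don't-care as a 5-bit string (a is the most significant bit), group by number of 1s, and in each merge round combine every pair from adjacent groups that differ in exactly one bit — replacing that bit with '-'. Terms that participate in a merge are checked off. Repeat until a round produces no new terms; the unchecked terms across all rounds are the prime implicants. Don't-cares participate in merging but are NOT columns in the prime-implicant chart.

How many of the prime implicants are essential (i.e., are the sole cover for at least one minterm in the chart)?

[col 0] 00010*, 00011*, 00110*, 01001*, 10000, 10011*, 11001*, 11101*, 11111*
[col 1] -0011, -1001, 00-10, 0001-, 11-01, 111-1
Prime implicants: -0011, -1001, 00-10, 0001-, 10000, 11-01, 111-1
PI chart (minterm → PIs covering it):
  2 | 00-10,0001-
  3 | -0011,0001-
  6 | 00-10  (sole → essential)
  9 | -1001  (sole → essential)
  16 | 10000  (sole → essential)
  19 | -0011  (sole → essential)
  25 | -1001,11-01
  29 | 11-01,111-1
  31 | 111-1  (sole → essential)
Essential prime implicants: -0011, -1001, 00-10, 10000, 111-1

5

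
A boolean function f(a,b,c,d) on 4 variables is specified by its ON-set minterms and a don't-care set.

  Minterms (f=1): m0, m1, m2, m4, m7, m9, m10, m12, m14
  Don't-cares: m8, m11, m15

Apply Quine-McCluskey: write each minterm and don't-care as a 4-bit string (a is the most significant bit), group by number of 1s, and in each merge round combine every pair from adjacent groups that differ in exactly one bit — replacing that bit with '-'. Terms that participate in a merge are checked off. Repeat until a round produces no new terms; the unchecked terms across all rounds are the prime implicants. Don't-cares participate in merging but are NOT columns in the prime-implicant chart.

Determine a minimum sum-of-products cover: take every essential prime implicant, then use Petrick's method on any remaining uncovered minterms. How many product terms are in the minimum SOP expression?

5

Round 0: 0000✓ 0001✓ 0010✓ 0100✓ 0111✓ 1000✓ 1001✓ 1010✓ 1011✓ 1100✓ 1110✓ 1111✓
Round 1: -000✓ -001✓ -010✓ -100✓ -111 0-00✓ 00-0✓ 000-✓ 1-00✓ 1-10✓ 1-11✓ 10-0✓ 10-1✓ 100-✓ 101-✓ 11-0✓ 111-✓
Round 2: --00 -0-0 -00- 1--0 1-1- 10--
PIs = {--00, -0-0, -00-, -111, 1--0, 1-1-, 10--}
Coverage chart:
  m0: --00,-0-0,-00-
  m1: -00- ←essential
  m2: -0-0 ←essential
  m4: --00 ←essential
  m7: -111 ←essential
  m9: -00-,10--
  m10: -0-0,1--0,1-1-,10--
  m12: --00,1--0
  m14: 1--0,1-1-
Essential: --00, -0-0, -00-, -111
Petrick residual → 1--0
Min cover (5 terms): c'd' + b'd' + b'c' + bcd + ad'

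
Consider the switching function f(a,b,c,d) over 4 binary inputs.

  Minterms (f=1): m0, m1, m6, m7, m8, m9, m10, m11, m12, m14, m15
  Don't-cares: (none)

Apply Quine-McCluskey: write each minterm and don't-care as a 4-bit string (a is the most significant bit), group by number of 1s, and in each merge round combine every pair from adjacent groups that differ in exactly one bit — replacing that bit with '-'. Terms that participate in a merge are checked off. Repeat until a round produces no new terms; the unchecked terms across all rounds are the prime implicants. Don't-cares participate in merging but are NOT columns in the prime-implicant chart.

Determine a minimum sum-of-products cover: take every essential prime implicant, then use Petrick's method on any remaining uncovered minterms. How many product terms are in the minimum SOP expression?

size-2^0 implicants → 0000(✓)  0001(✓)  0110(✓)  0111(✓)  1000(✓)  1001(✓)  1010(✓)  1011(✓)  1100(✓)  1110(✓)  1111(✓)
size-2^1 implicants → -000(✓)  -001(✓)  -110(✓)  -111(✓)  000-(✓)  011-(✓)  1-00(✓)  1-10(✓)  1-11(✓)  10-0(✓)  10-1(✓)  100-(✓)  101-(✓)  11-0(✓)  111-(✓)
size-2^2 implicants → -00-  -11-  1--0  1-1-  10--
Unchecked terms (primes): -00-, -11-, 1--0, 1-1-, 10--
Minterm coverage:
  m0 ⊆ -00- [E]
  m1 ⊆ -00- [E]
  m6 ⊆ -11- [E]
  m7 ⊆ -11- [E]
  m8 ⊆ -00-,1--0,10--
  m9 ⊆ -00-,10--
  m10 ⊆ 1--0,1-1-,10--
  m11 ⊆ 1-1-,10--
  m12 ⊆ 1--0 [E]
  m14 ⊆ -11-,1--0,1-1-
  m15 ⊆ -11-,1-1-
E = {-00-, -11-, 1--0}
Petrick residual → 1-1-
Cover = b'c' + bc + ad' + ac  |cover|=4

4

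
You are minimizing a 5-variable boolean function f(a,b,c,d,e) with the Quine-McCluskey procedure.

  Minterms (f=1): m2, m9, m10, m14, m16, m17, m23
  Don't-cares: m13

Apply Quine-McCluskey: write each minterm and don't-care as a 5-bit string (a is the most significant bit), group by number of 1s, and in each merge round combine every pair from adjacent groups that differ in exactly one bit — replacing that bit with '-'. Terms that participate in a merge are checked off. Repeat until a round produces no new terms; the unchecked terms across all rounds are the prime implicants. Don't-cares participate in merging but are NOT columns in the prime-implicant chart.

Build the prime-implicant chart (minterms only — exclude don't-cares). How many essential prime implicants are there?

size-2^0 implicants → 00010(✓)  01001(✓)  01010(✓)  01101(✓)  01110(✓)  10000(✓)  10001(✓)  10111
size-2^1 implicants → 0-010  01-01  01-10  1000-
Unchecked terms (primes): 0-010, 01-01, 01-10, 1000-, 10111
Minterm coverage:
  m2 ⊆ 0-010 [E]
  m9 ⊆ 01-01 [E]
  m10 ⊆ 0-010,01-10
  m14 ⊆ 01-10 [E]
  m16 ⊆ 1000- [E]
  m17 ⊆ 1000- [E]
  m23 ⊆ 10111 [E]
E = {0-010, 01-01, 01-10, 1000-, 10111}

5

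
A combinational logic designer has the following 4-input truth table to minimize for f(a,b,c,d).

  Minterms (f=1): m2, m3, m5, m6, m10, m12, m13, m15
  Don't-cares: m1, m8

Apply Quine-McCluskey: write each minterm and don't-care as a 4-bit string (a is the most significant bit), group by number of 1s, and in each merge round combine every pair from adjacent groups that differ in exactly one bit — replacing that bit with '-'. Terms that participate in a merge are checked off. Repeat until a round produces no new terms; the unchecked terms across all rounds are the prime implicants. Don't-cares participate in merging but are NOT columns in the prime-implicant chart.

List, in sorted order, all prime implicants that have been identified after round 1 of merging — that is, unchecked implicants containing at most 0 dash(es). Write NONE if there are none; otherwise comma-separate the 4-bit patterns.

size-2^0 implicants → 0001(✓)  0010(✓)  0011(✓)  0101(✓)  0110(✓)  1000(✓)  1010(✓)  1100(✓)  1101(✓)  1111(✓)
size-2^1 implicants → -010  -101  0-01  0-10  00-1  001-  1-00  10-0  11-1  110-
Unchecked terms (primes): -010, -101, 0-01, 0-10, 00-1, 001-, 1-00, 10-0, 11-1, 110-

NONE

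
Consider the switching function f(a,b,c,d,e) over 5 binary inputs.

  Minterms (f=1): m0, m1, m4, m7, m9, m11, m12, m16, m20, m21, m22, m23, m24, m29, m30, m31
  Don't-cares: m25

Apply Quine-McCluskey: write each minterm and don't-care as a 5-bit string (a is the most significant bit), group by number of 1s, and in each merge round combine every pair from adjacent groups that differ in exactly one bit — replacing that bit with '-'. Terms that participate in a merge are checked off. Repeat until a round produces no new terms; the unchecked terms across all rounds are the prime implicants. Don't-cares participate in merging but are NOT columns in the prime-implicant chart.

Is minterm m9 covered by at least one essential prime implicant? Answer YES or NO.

Round 0: 00000✓ 00001✓ 00100✓ 00111✓ 01001✓ 01011✓ 01100✓ 10000✓ 10100✓ 10101✓ 10110✓ 10111✓ 11000✓ 11001✓ 11101✓ 11110✓ 11111✓
Round 1: -0000✓ -0100✓ -0111 -1001 0-001 0-100 00-00✓ 0000- 010-1 1-000 1-101✓ 1-110✓ 1-111✓ 10-00✓ 101-0✓ 101-1✓ 1010-✓ 1011-✓ 11-01 1100- 111-1✓ 1111-✓
Round 2: -0-00 1-1-1 1-11- 101--
PIs = {-0-00, -0111, -1001, 0-001, 0-100, 0000-, 010-1, 1-000, 1-1-1, 1-11-, 101--, 11-01, 1100-}
Coverage chart:
  m0: -0-00,0000-
  m1: 0-001,0000-
  m4: -0-00,0-100
  m7: -0111 ←essential
  m9: -1001,0-001,010-1
  m11: 010-1 ←essential
  m12: 0-100 ←essential
  m16: -0-00,1-000
  m20: -0-00,101--
  m21: 1-1-1,101--
  m22: 1-11-,101--
  m23: -0111,1-1-1,1-11-,101--
  m24: 1-000,1100-
  m29: 1-1-1,11-01
  m30: 1-11- ←essential
  m31: 1-1-1,1-11-
Essential: -0111, 0-100, 010-1, 1-11-

YES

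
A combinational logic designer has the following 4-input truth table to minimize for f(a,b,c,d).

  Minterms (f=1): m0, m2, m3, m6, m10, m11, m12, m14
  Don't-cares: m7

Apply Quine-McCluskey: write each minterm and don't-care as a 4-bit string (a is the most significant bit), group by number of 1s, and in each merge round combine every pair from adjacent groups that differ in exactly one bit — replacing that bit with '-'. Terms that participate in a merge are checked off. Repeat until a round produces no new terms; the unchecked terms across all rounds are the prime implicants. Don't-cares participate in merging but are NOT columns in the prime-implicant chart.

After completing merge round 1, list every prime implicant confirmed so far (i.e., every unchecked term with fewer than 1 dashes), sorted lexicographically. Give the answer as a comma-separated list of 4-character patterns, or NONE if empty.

Round 0: 0000✓ 0010✓ 0011✓ 0110✓ 0111✓ 1010✓ 1011✓ 1100✓ 1110✓
Round 1: -010✓ -011✓ -110✓ 0-10✓ 0-11✓ 00-0 001-✓ 011-✓ 1-10✓ 101-✓ 11-0
Round 2: --10 -01- 0-1-
PIs = {--10, -01-, 0-1-, 00-0, 11-0}

NONE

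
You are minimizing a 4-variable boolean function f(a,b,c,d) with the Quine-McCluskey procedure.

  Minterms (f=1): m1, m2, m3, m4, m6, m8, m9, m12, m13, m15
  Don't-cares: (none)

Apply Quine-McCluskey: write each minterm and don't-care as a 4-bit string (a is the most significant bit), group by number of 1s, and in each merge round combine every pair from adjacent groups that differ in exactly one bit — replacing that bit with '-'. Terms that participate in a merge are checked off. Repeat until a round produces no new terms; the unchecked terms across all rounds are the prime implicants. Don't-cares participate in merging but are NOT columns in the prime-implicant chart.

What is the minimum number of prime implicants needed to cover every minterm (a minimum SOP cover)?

[col 0] 0001*, 0010*, 0011*, 0100*, 0110*, 1000*, 1001*, 1100*, 1101*, 1111*
[col 1] -001, -100, 0-10, 00-1, 001-, 01-0, 1-00*, 1-01*, 100-*, 11-1, 110-*
[col 2] 1-0-
Prime implicants: -001, -100, 0-10, 00-1, 001-, 01-0, 1-0-, 11-1
PI chart (minterm → PIs covering it):
  1 | -001,00-1
  2 | 0-10,001-
  3 | 00-1,001-
  4 | -100,01-0
  6 | 0-10,01-0
  8 | 1-0-  (sole → essential)
  9 | -001,1-0-
  12 | -100,1-0-
  13 | 1-0-,11-1
  15 | 11-1  (sole → essential)
Essential prime implicants: 1-0-, 11-1
Petrick residual → -001, 001-, 01-0
Minimum SOP uses 5 PIs: b'c'd + a'b'c + a'bd' + ac' + abd

5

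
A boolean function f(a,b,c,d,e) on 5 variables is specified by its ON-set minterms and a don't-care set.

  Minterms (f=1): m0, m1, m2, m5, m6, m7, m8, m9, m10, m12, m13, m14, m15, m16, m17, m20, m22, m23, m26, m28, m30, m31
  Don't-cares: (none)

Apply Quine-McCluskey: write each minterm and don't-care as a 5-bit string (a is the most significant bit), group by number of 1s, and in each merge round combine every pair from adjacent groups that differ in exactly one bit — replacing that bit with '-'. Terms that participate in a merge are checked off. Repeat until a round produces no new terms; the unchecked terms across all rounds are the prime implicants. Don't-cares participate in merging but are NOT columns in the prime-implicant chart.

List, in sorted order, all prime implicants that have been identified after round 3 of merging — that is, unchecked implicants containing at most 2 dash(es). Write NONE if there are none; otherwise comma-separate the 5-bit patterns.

[col 0] 00000*, 00001*, 00010*, 00101*, 00110*, 00111*, 01000*, 01001*, 01010*, 01100*, 01101*, 01110*, 01111*, 10000*, 10001*, 10100*, 10110*, 10111*, 11010*, 11100*, 11110*, 11111*
[col 1] -0000*, -0001*, -0110*, -0111*, -1010*, -1100*, -1110*, -1111*, 0-000*, 0-001*, 0-010*, 0-101*, 0-110*, 0-111*, 00-01*, 00-10*, 000-0*, 0000-*, 001-1*, 0011-*, 01-00*, 01-01*, 01-10*, 010-0*, 0100-*, 011-0*, 011-1*, 0110-*, 0111-*, 1-100*, 1-110*, 1-111*, 10-00, 1000-*, 101-0*, 1011-*, 11-10*, 111-0*, 1111-*
[col 2] --110*, --111*, -000-, -011-*, -1-10, -11-0, -111-*, 0--01, 0--10, 0-0-0, 0-00-, 0-1-1, 0-11-*, 01--0, 01-0-, 011--, 1-1-0, 1-11-*
[col 3] --11-
Prime implicants: --11-, -000-, -1-10, -11-0, 0--01, 0--10, 0-0-0, 0-00-, 0-1-1, 01--0, 01-0-, 011--, 1-1-0, 10-00

-000-, -1-10, -11-0, 0--01, 0--10, 0-0-0, 0-00-, 0-1-1, 01--0, 01-0-, 011--, 1-1-0, 10-00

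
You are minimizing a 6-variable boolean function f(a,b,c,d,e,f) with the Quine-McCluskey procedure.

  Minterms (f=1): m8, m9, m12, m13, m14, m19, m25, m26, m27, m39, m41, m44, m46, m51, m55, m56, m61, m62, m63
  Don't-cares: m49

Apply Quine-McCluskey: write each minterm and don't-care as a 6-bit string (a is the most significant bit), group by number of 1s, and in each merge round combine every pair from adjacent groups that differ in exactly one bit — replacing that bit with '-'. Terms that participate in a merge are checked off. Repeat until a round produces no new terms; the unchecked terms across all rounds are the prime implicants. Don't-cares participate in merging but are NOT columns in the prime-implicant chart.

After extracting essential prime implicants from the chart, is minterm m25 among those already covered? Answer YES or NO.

size-2^0 implicants → 001000(✓)  001001(✓)  001100(✓)  001101(✓)  001110(✓)  010011(✓)  011001(✓)  011010(✓)  011011(✓)  100111(✓)  101001(✓)  101100(✓)  101110(✓)  110001(✓)  110011(✓)  110111(✓)  111000  111101(✓)  111110(✓)  111111(✓)
size-2^1 implicants → -01001  -01100(✓)  -01110(✓)  -10011  0-1001  001-00(✓)  001-01(✓)  00100-(✓)  0011-0(✓)  00110-(✓)  01-011  0110-1  01101-  1-0111  1-1110  1011-0(✓)  11-111  110-11  1100-1  1111-1  11111-
size-2^2 implicants → -011-0  001-0-
Unchecked terms (primes): -01001, -011-0, -10011, 0-1001, 001-0-, 01-011, 0110-1, 01101-, 1-0111, 1-1110, 11-111, 110-11, 1100-1, 111000, 1111-1, 11111-
Minterm coverage:
  m8 ⊆ 001-0- [E]
  m9 ⊆ -01001,0-1001,001-0-
  m12 ⊆ -011-0,001-0-
  m13 ⊆ 001-0- [E]
  m14 ⊆ -011-0 [E]
  m19 ⊆ -10011,01-011
  m25 ⊆ 0-1001,0110-1
  m26 ⊆ 01101- [E]
  m27 ⊆ 01-011,0110-1,01101-
  m39 ⊆ 1-0111 [E]
  m41 ⊆ -01001 [E]
  m44 ⊆ -011-0 [E]
  m46 ⊆ -011-0,1-1110
  m51 ⊆ -10011,110-11,1100-1
  m55 ⊆ 1-0111,11-111,110-11
  m56 ⊆ 111000 [E]
  m61 ⊆ 1111-1 [E]
  m62 ⊆ 1-1110,11111-
  m63 ⊆ 11-111,1111-1,11111-
E = {-01001, -011-0, 001-0-, 01101-, 1-0111, 111000, 1111-1}

NO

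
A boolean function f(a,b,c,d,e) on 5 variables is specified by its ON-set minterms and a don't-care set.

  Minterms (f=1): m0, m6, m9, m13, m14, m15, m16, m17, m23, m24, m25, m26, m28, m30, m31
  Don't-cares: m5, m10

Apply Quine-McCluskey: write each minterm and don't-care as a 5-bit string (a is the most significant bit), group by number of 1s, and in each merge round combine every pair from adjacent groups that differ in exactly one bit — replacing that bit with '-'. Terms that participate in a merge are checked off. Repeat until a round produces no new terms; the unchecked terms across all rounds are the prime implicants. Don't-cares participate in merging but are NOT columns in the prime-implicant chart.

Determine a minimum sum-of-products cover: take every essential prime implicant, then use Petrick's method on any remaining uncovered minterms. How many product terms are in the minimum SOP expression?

7

size-2^0 implicants → 00000(✓)  00101(✓)  00110(✓)  01001(✓)  01010(✓)  01101(✓)  01110(✓)  01111(✓)  10000(✓)  10001(✓)  10111(✓)  11000(✓)  11001(✓)  11010(✓)  11100(✓)  11110(✓)  11111(✓)
size-2^1 implicants → -0000  -1001  -1010(✓)  -1110(✓)  -1111(✓)  0-101  0-110  01-01  01-10(✓)  011-1  0111-(✓)  1-000(✓)  1-001(✓)  1-111  1000-(✓)  11-00(✓)  11-10(✓)  110-0(✓)  1100-(✓)  111-0(✓)  1111-(✓)
size-2^2 implicants → -1-10  -111-  1-00-  11--0
Unchecked terms (primes): -0000, -1-10, -1001, -111-, 0-101, 0-110, 01-01, 011-1, 1-00-, 1-111, 11--0
Minterm coverage:
  m0 ⊆ -0000 [E]
  m6 ⊆ 0-110 [E]
  m9 ⊆ -1001,01-01
  m13 ⊆ 0-101,01-01,011-1
  m14 ⊆ -1-10,-111-,0-110
  m15 ⊆ -111-,011-1
  m16 ⊆ -0000,1-00-
  m17 ⊆ 1-00- [E]
  m23 ⊆ 1-111 [E]
  m24 ⊆ 1-00-,11--0
  m25 ⊆ -1001,1-00-
  m26 ⊆ -1-10,11--0
  m28 ⊆ 11--0 [E]
  m30 ⊆ -1-10,-111-,11--0
  m31 ⊆ -111-,1-111
E = {-0000, 0-110, 1-00-, 1-111, 11--0}
Petrick residual → -1001, 011-1
Cover = b'c'd'e' + bc'd'e + a'cde' + a'bce + ac'd' + acde + abe'  |cover|=7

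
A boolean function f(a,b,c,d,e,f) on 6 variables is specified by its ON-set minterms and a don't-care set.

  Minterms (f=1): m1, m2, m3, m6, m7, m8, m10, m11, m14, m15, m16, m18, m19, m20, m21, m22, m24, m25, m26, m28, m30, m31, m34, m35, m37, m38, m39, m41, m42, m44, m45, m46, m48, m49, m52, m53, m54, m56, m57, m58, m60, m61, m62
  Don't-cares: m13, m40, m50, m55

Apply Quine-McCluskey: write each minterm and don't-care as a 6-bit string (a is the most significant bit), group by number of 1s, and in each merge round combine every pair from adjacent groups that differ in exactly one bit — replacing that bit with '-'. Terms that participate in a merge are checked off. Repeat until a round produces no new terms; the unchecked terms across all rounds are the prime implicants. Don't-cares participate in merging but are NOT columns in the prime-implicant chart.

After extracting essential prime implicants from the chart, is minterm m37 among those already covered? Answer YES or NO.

NO

[col 0] 000001*, 000010*, 000011*, 000110*, 000111*, 001000*, 001010*, 001011*, 001101*, 001110*, 001111*, 010000*, 010010*, 010011*, 010100*, 010101*, 010110*, 011000*, 011001*, 011010*, 011100*, 011110*, 011111*, 100010*, 100011*, 100101*, 100110*, 100111*, 101000*, 101001*, 101010*, 101100*, 101101*, 101110*, 110000*, 110001*, 110010*, 110100*, 110101*, 110110*, 110111*, 111000*, 111001*, 111010*, 111100*, 111101*, 111110*
[col 1] -00010*, -00011*, -00110*, -00111*, -01000*, -01010*, -01101, -01110*, -10000*, -10010*, -10100*, -10101*, -10110*, -11000*, -11001*, -11010*, -11100*, -11110*, 0-0010*, 0-0011*, 0-0110*, 0-1000*, 0-1010*, 0-1110*, 0-1111*, 00-010*, 00-011*, 00-110*, 00-111*, 000-10*, 000-11*, 0000-1, 00001-*, 00011-*, 001-10*, 001-11*, 0010-0*, 00101-*, 0011-1, 00111-*, 01-000*, 01-010*, 01-100*, 01-110*, 010-00*, 010-10*, 0100-0*, 01001-*, 0101-0*, 01010-*, 011-00*, 011-10*, 0110-0*, 01100-*, 0111-0*, 01111-*, 1-0010*, 1-0101*, 1-0110*, 1-0111*, 1-1000*, 1-1001*, 1-1010*, 1-1100*, 1-1101*, 1-1110*, 10-010*, 10-101*, 10-110*, 100-10*, 100-11*, 10001-*, 1001-1*, 10011-*, 101-00*, 101-01*, 101-10*, 1010-0*, 10100-*, 1011-0*, 10110-*, 11-000*, 11-001*, 11-010*, 11-100*, 11-101*, 11-110*, 110-00*, 110-01*, 110-10*, 1100-0*, 11000-*, 1101-0*, 1101-1*, 11010-*, 11011-*, 111-00*, 111-01*, 111-10*, 1110-0*, 11100-*, 1111-0*, 11110-*
[col 2] --0010*, --0110*, --1000*, --1010*, --1110*, -0-010*, -0-110*, -00-10*, -00-11*, -0001-*, -0011-*, -01-10*, -010-0*, -1-000*, -1-010*, -1-100*, -1-110*, -10-00*, -10-10*, -100-0*, -101-0*, -1010-, -11-00*, -11-10*, -110-0*, -1100-, -111-0*, 0--010*, 0--110*, 0-0-10*, 0-001-, 0-1-10*, 0-10-0*, 0-111-, 00--10*, 00--11*, 00-01-*, 00-11-*, 000-1-*, 001-1-*, 01--00*, 01--10*, 01-0-0*, 01-1-0*, 010--0*, 011--0*, 1--010*, 1--101, 1--110*, 1-0-10*, 1-01-1, 1-011-, 1-1-00*, 1-1-01*, 1-1-10*, 1-10-0*, 1-100-*, 1-11-0*, 1-110-*, 10--10*, 100-1-*, 101--0*, 101-0-*, 11--00*, 11--01*, 11--10*, 11-0-0*, 11-00-*, 11-1-0*, 11-10-*, 110--0*, 110-0-*, 1101--, 111--0*, 111-0-*
[col 3] ---010*, ---110*, --0-10*, --1-10*, --10-0, -0--10*, -00-1-, -1--00*, -1--10*, -1-0-0*, -1-1-0*, -10--0*, -11--0*, 0---10*, 00--1-, 01---0*, 1---10*, 1-1--0, 1-1-0-, 11---0*, 11--0-
[col 4] ----10, -1---0
Prime implicants: ----10, --10-0, -00-1-, -01101, -1---0, -1010-, -1100-, 0-001-, 0-111-, 00--1-, 0000-1, 0011-1, 1--101, 1-01-1, 1-011-, 1-1--0, 1-1-0-, 11--0-, 1101--
PI chart (minterm → PIs covering it):
  1 | 0000-1  (sole → essential)
  2 | ----10,-00-1-,0-001-,00--1-
  3 | -00-1-,0-001-,00--1-,0000-1
  6 | ----10,-00-1-,00--1-
  7 | -00-1-,00--1-
  8 | --10-0  (sole → essential)
  10 | ----10,--10-0,00--1-
  11 | 00--1-  (sole → essential)
  14 | ----10,0-111-,00--1-
  15 | 0-111-,00--1-,0011-1
  16 | -1---0  (sole → essential)
  18 | ----10,-1---0,0-001-
  19 | 0-001-  (sole → essential)
  20 | -1---0,-1010-
  21 | -1010-  (sole → essential)
  22 | ----10,-1---0
  24 | --10-0,-1---0,-1100-
  25 | -1100-  (sole → essential)
  26 | ----10,--10-0,-1---0
  28 | -1---0  (sole → essential)
  30 | ----10,-1---0,0-111-
  31 | 0-111-  (sole → essential)
  34 | ----10,-00-1-
  35 | -00-1-  (sole → essential)
  37 | 1--101,1-01-1
  38 | ----10,-00-1-,1-011-
  39 | -00-1-,1-01-1,1-011-
  41 | 1-1-0-  (sole → essential)
  42 | ----10,--10-0,1-1--0
  44 | 1-1--0,1-1-0-
  45 | -01101,1--101,1-1-0-
  46 | ----10,1-1--0
  48 | -1---0,11--0-
  49 | 11--0-  (sole → essential)
  52 | -1---0,-1010-,11--0-,1101--
  53 | -1010-,1--101,1-01-1,11--0-,1101--
  54 | ----10,-1---0,1-011-,1101--
  56 | --10-0,-1---0,-1100-,1-1--0,1-1-0-,11--0-
  57 | -1100-,1-1-0-,11--0-
  58 | ----10,--10-0,-1---0,1-1--0
  60 | -1---0,1-1--0,1-1-0-,11--0-
  61 | 1--101,1-1-0-,11--0-
  62 | ----10,-1---0,1-1--0
Essential prime implicants: --10-0, -00-1-, -1---0, -1010-, -1100-, 0-001-, 0-111-, 00--1-, 0000-1, 1-1-0-, 11--0-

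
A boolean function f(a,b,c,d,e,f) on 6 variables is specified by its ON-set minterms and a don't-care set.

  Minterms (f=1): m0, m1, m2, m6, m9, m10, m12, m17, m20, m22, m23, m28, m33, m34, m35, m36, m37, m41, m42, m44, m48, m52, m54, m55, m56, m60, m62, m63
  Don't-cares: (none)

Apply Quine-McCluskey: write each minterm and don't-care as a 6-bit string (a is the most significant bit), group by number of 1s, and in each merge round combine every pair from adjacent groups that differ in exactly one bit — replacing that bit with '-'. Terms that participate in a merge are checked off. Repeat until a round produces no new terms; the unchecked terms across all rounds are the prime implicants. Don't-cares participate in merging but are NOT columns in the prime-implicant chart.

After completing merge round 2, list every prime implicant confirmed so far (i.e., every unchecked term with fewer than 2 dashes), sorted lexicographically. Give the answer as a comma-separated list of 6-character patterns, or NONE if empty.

size-2^0 implicants → 000000(✓)  000001(✓)  000010(✓)  000110(✓)  001001(✓)  001010(✓)  001100(✓)  010001(✓)  010100(✓)  010110(✓)  010111(✓)  011100(✓)  100001(✓)  100010(✓)  100011(✓)  100100(✓)  100101(✓)  101001(✓)  101010(✓)  101100(✓)  110000(✓)  110100(✓)  110110(✓)  110111(✓)  111000(✓)  111100(✓)  111110(✓)  111111(✓)
size-2^1 implicants → -00001(✓)  -00010(✓)  -01001(✓)  -01010(✓)  -01100(✓)  -10100(✓)  -10110(✓)  -10111(✓)  -11100(✓)  0-0001  0-0110  0-1100(✓)  00-001(✓)  00-010(✓)  000-10  0000-0  00000-  01-100(✓)  0101-0(✓)  01011-(✓)  1-0100(✓)  1-1100(✓)  10-001(✓)  10-010(✓)  10-100(✓)  100-01  1000-1  10001-  10010-  11-000(✓)  11-100(✓)  11-110(✓)  11-111(✓)  110-00(✓)  1101-0(✓)  11011-(✓)  111-00(✓)  1111-0(✓)  11111-(✓)
size-2^2 implicants → --1100  -0-001  -0-010  -1-100  -101-0  -1011-  1--100  11--00  11-1-0  11-11-
Unchecked terms (primes): --1100, -0-001, -0-010, -1-100, -101-0, -1011-, 0-0001, 0-0110, 000-10, 0000-0, 00000-, 1--100, 100-01, 1000-1, 10001-, 10010-, 11--00, 11-1-0, 11-11-

0-0001, 0-0110, 000-10, 0000-0, 00000-, 100-01, 1000-1, 10001-, 10010-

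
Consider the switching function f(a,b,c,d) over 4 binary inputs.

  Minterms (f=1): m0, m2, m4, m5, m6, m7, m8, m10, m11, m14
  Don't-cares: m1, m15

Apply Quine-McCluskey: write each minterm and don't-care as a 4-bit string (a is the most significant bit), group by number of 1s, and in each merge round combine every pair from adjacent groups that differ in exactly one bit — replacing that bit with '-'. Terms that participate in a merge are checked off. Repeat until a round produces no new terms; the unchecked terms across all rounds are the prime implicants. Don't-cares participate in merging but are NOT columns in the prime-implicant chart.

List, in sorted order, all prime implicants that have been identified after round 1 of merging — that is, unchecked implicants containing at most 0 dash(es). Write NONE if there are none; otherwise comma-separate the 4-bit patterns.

[col 0] 0000*, 0001*, 0010*, 0100*, 0101*, 0110*, 0111*, 1000*, 1010*, 1011*, 1110*, 1111*
[col 1] -000*, -010*, -110*, -111*, 0-00*, 0-01*, 0-10*, 00-0*, 000-*, 01-0*, 01-1*, 010-*, 011-*, 1-10*, 1-11*, 10-0*, 101-*, 111-*
[col 2] --10, -0-0, -11-, 0--0, 0-0-, 01--, 1-1-
Prime implicants: --10, -0-0, -11-, 0--0, 0-0-, 01--, 1-1-

NONE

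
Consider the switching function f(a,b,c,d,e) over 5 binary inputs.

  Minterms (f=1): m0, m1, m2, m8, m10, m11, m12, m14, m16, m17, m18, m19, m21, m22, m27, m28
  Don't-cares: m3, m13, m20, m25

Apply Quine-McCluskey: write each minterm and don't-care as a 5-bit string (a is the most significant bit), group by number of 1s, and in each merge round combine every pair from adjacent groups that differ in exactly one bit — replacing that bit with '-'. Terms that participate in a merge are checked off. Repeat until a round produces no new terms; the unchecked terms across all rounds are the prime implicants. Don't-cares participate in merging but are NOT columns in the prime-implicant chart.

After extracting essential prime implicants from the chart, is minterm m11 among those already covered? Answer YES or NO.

size-2^0 implicants → 00000(✓)  00001(✓)  00010(✓)  00011(✓)  01000(✓)  01010(✓)  01011(✓)  01100(✓)  01101(✓)  01110(✓)  10000(✓)  10001(✓)  10010(✓)  10011(✓)  10100(✓)  10101(✓)  10110(✓)  11001(✓)  11011(✓)  11100(✓)
size-2^1 implicants → -0000(✓)  -0001(✓)  -0010(✓)  -0011(✓)  -1011(✓)  -1100  0-000(✓)  0-010(✓)  0-011(✓)  000-0(✓)  000-1(✓)  0000-(✓)  0001-(✓)  01-00(✓)  01-10(✓)  010-0(✓)  0101-(✓)  011-0(✓)  0110-  1-001(✓)  1-011(✓)  1-100  10-00(✓)  10-01(✓)  10-10(✓)  100-0(✓)  100-1(✓)  1000-(✓)  1001-(✓)  101-0(✓)  1010-(✓)  110-1(✓)
size-2^2 implicants → --011  -00-0(✓)  -00-1(✓)  -000-(✓)  -001-(✓)  0-0-0  0-01-  000--(✓)  01--0  1-0-1  10--0  10-0-  100--(✓)
size-2^3 implicants → -00--
Unchecked terms (primes): --011, -00--, -1100, 0-0-0, 0-01-, 01--0, 0110-, 1-0-1, 1-100, 10--0, 10-0-
Minterm coverage:
  m0 ⊆ -00--,0-0-0
  m1 ⊆ -00-- [E]
  m2 ⊆ -00--,0-0-0,0-01-
  m8 ⊆ 0-0-0,01--0
  m10 ⊆ 0-0-0,0-01-,01--0
  m11 ⊆ --011,0-01-
  m12 ⊆ -1100,01--0,0110-
  m14 ⊆ 01--0 [E]
  m16 ⊆ -00--,10--0,10-0-
  m17 ⊆ -00--,1-0-1,10-0-
  m18 ⊆ -00--,10--0
  m19 ⊆ --011,-00--,1-0-1
  m21 ⊆ 10-0- [E]
  m22 ⊆ 10--0 [E]
  m27 ⊆ --011,1-0-1
  m28 ⊆ -1100,1-100
E = {-00--, 01--0, 10--0, 10-0-}

NO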